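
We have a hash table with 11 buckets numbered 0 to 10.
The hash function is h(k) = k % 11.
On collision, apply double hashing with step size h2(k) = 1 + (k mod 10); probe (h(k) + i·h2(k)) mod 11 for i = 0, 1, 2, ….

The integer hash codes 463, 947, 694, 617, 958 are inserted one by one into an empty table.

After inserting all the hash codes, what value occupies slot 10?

Insert 463: h=1, slot 1 empty => index 1.
Insert 947: h=1, h2=8, slot 1 occupied => index 9.
Insert 694: h=1, h2=5, slot 1 occupied => index 6.
Insert 617: h=1, h2=8, slots 1,9,6 occupied => index 3.
Insert 958: h=1, h2=9, slot 1 occupied => index 10.
Table: [—, 463, —, 617, —, —, 694, —, —, 947, 958]

958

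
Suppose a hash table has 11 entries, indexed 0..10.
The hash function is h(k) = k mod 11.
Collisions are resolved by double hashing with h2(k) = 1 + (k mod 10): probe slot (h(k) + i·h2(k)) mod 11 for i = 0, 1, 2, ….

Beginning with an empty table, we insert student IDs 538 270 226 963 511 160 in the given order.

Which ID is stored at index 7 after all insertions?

538 hashes to 10; slot 10 is free => place at 10.
270 hashes to 6; slot 6 is free => place at 6.
226 hashes to 6, h2=7; 6 taken => place at 2.
963 hashes to 6, h2=4; 6,10 taken => place at 3.
511 hashes to 5; slot 5 is free => place at 5.
160 hashes to 6, h2=1; 6 taken => place at 7.
Table: [., ., 226, 963, ., 511, 270, 160, ., ., 538]

160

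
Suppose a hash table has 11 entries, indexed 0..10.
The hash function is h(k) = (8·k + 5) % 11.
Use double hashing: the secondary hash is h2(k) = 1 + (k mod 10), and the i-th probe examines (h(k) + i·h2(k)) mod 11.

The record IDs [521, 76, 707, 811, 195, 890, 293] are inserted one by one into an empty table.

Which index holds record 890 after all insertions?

10

521 hashes to 4; slot 4 is free → place at 4.
76 hashes to 8; slot 8 is free → place at 8.
707 hashes to 7; slot 7 is free → place at 7.
811 hashes to 3; slot 3 is free → place at 3.
195 hashes to 3, h2=6; 3 taken → place at 9.
890 hashes to 8, h2=1; 8,9 taken → place at 10.
293 hashes to 6; slot 6 is free → place at 6.
Table: [—, —, —, 811, 521, —, 293, 707, 76, 195, 890]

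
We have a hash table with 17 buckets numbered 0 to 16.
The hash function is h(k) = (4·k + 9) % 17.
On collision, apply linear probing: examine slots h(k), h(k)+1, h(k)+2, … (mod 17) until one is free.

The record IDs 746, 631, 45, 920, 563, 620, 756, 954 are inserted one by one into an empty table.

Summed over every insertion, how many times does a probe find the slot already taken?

746 hashes to 1; slot 1 is free => place at 1.
631 hashes to 0; slot 0 is free => place at 0.
45 hashes to 2; slot 2 is free => place at 2.
920 hashes to 0; 0,1,2 taken => place at 3.
563 hashes to 0; 0,1,2,3 taken => place at 4.
620 hashes to 7; slot 7 is free => place at 7.
756 hashes to 7; 7 taken => place at 8.
954 hashes to 0; 0,1,2,3,4 taken => place at 5.
Table: [631, 746, 45, 920, 563, 954, ., 620, 756, ., ., ., ., ., ., ., .]

13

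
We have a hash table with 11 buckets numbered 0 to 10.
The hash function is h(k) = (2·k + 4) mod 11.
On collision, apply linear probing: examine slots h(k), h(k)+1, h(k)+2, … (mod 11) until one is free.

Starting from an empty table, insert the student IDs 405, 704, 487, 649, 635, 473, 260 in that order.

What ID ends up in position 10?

Insert 405: h=0, slot 0 empty => index 0.
Insert 704: h=4, slot 4 empty => index 4.
Insert 487: h=10, slot 10 empty => index 10.
Insert 649: h=4, slot 4 occupied => index 5.
Insert 635: h=9, slot 9 empty => index 9.
Insert 473: h=4, slots 4,5 occupied => index 6.
Insert 260: h=7, slot 7 empty => index 7.
Table: [405, ., ., ., 704, 649, 473, 260, ., 635, 487]

487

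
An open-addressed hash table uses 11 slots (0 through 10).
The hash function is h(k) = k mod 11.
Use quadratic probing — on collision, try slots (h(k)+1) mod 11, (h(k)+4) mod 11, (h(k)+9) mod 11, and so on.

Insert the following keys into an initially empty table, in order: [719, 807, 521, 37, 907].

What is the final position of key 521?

719: h=4 → slot 4
807: h=4, probe 4,5 → slot 5
521: h=4, probe 4,5,8 → slot 8
37: h=4, probe 4,5,8,2 → slot 2
907: h=5, probe 5,6 → slot 6
Table: [_, _, 37, _, 719, 807, 907, _, 521, _, _]

8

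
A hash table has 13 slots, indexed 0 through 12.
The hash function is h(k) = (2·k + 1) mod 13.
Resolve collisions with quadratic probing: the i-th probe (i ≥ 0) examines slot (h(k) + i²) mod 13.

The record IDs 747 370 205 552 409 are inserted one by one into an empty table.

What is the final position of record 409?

747: h=0 → slot 0
370: h=0, probe 0,1 → slot 1
205: h=8 → slot 8
552: h=0, probe 0,1,4 → slot 4
409: h=0, probe 0,1,4,9 → slot 9
Table: [747, 370, ., ., 552, ., ., ., 205, 409, ., ., .]

9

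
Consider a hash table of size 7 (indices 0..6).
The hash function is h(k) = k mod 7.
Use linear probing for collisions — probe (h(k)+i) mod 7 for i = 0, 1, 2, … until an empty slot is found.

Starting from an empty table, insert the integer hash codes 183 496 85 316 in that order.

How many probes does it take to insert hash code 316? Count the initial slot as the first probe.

3

183 hashes to 1; slot 1 is free => place at 1.
496 hashes to 6; slot 6 is free => place at 6.
85 hashes to 1; 1 taken => place at 2.
316 hashes to 1; 1,2 taken => place at 3.
Table: [_, 183, 85, 316, _, _, 496]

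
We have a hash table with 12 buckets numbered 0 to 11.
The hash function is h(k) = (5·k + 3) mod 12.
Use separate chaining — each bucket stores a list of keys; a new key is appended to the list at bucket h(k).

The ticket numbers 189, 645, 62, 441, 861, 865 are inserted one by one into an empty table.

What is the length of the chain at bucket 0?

4

189 -> bucket 0
645 -> bucket 0 (collision)
62 -> bucket 1
441 -> bucket 0 (collision)
861 -> bucket 0 (collision)
865 -> bucket 8
Final buckets:
0: 189 -> 645 -> 441 -> 861
1: 62
2: ∅
3: ∅
4: ∅
5: ∅
6: ∅
7: ∅
8: 865
9: ∅
10: ∅
11: ∅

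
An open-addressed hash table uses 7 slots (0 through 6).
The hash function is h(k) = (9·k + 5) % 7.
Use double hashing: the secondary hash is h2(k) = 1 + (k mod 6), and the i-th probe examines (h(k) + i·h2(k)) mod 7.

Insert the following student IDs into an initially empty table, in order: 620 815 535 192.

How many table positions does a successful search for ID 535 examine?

620: h=6 -> slot 6
815: h=4 -> slot 4
535: h=4, h2=2, probe 4,6,1 -> slot 1
192: h=4, h2=1, probe 4,5 -> slot 5
Table: [_, 535, _, _, 815, 192, 620]
Lookup 535: h=4, h2=2, probe 4,6,1 → found at 1.

3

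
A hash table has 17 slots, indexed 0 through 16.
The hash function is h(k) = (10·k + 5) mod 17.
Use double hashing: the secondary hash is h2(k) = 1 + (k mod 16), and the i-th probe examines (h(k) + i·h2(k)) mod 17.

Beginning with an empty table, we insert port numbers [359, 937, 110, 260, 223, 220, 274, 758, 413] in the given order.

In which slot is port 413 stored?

15

359: h=8 -> slot 8
937: h=8, h2=10, probe 8,1 -> slot 1
110: h=0 -> slot 0
260: h=4 -> slot 4
223: h=8, h2=16, probe 8,7 -> slot 7
220: h=12 -> slot 12
274: h=8, h2=3, probe 8,11 -> slot 11
758: h=3 -> slot 3
413: h=4, h2=14, probe 4,1,15 -> slot 15
Table: [110, 937, ., 758, 260, ., ., 223, 359, ., ., 274, 220, ., ., 413, .]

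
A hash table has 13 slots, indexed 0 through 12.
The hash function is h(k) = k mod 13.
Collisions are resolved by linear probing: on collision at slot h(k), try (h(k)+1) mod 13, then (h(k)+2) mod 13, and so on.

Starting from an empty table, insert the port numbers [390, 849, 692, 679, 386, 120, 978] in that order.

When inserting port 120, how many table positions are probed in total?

390: h=0 -> slot 0
849: h=4 -> slot 4
692: h=3 -> slot 3
679: h=3, probe 3,4,5 -> slot 5
386: h=9 -> slot 9
120: h=3, probe 3,4,5,6 -> slot 6
978: h=3, probe 3,4,5,6,7 -> slot 7
Table: [390, -, -, 692, 849, 679, 120, 978, -, 386, -, -, -]

4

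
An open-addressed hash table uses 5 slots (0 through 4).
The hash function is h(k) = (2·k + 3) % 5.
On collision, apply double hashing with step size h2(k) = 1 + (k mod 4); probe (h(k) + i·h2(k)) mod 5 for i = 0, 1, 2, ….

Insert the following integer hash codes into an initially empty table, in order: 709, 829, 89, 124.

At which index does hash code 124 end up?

Insert 709: h=1, slot 1 empty → index 1.
Insert 829: h=1, h2=2, slot 1 occupied → index 3.
Insert 89: h=1, h2=2, slots 1,3 occupied → index 0.
Insert 124: h=1, h2=1, slot 1 occupied → index 2.
Table: [89, 709, 124, 829, —]

2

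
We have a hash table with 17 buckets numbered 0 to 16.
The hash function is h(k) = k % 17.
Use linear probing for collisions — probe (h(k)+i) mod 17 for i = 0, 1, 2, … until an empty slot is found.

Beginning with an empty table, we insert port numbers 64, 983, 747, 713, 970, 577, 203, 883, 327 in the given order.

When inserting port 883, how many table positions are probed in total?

64: h=13 => slot 13
983: h=14 => slot 14
747: h=16 => slot 16
713: h=16, probe 16,0 => slot 0
970: h=1 => slot 1
577: h=16, probe 16,0,1,2 => slot 2
203: h=16, probe 16,0,1,2,3 => slot 3
883: h=16, probe 16,0,1,2,3,4 => slot 4
327: h=4, probe 4,5 => slot 5
Table: [713, 970, 577, 203, 883, 327, -, -, -, -, -, -, -, 64, 983, -, 747]

6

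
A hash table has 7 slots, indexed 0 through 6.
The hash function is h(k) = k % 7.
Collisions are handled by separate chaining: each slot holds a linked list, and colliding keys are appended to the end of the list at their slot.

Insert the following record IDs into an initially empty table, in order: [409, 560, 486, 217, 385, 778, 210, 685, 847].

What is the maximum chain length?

5

Insert 409: h=3, bucket 3 empty → new chain.
Insert 560: h=0, bucket 0 empty → new chain.
Insert 486: h=3, bucket 3 nonempty → append to chain.
Insert 217: h=0, bucket 0 nonempty → append to chain.
Insert 385: h=0, bucket 0 nonempty → append to chain.
Insert 778: h=1, bucket 1 empty → new chain.
Insert 210: h=0, bucket 0 nonempty → append to chain.
Insert 685: h=6, bucket 6 empty → new chain.
Insert 847: h=0, bucket 0 nonempty → append to chain.
Final buckets:
0: 560 -> 217 -> 385 -> 210 -> 847
1: 778
2: —
3: 409 -> 486
4: —
5: —
6: 685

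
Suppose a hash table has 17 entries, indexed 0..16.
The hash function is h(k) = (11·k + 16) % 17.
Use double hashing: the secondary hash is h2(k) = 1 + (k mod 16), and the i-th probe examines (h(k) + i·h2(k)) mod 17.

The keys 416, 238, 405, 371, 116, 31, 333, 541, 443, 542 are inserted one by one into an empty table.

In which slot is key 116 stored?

416: h=2 → slot 2
238: h=16 → slot 16
405: h=0 → slot 0
371: h=0, h2=4, probe 0,4 → slot 4
116: h=0, h2=5, probe 0,5 → slot 5
31: h=0, h2=16, probe 0,16,15 → slot 15
333: h=7 → slot 7
541: h=0, h2=14, probe 0,14 → slot 14
443: h=10 → slot 10
542: h=11 → slot 11
Table: [405, —, 416, —, 371, 116, —, 333, —, —, 443, 542, —, —, 541, 31, 238]

5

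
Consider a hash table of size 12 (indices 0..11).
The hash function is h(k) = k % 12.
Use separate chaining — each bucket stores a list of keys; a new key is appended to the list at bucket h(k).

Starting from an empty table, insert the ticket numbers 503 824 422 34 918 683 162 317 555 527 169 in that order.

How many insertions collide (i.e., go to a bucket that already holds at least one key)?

3

Insert 503: h=11, bucket 11 empty -> new chain.
Insert 824: h=8, bucket 8 empty -> new chain.
Insert 422: h=2, bucket 2 empty -> new chain.
Insert 34: h=10, bucket 10 empty -> new chain.
Insert 918: h=6, bucket 6 empty -> new chain.
Insert 683: h=11, bucket 11 nonempty -> append to chain.
Insert 162: h=6, bucket 6 nonempty -> append to chain.
Insert 317: h=5, bucket 5 empty -> new chain.
Insert 555: h=3, bucket 3 empty -> new chain.
Insert 527: h=11, bucket 11 nonempty -> append to chain.
Insert 169: h=1, bucket 1 empty -> new chain.
Final buckets:
0: —
1: 169
2: 422
3: 555
4: —
5: 317
6: 918 -> 162
7: —
8: 824
9: —
10: 34
11: 503 -> 683 -> 527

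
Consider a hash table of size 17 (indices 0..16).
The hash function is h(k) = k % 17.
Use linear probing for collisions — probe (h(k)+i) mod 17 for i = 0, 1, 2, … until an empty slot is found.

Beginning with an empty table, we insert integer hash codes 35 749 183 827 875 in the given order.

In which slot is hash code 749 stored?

2

Insert 35: h=1, slot 1 empty → index 1.
Insert 749: h=1, slot 1 occupied → index 2.
Insert 183: h=13, slot 13 empty → index 13.
Insert 827: h=11, slot 11 empty → index 11.
Insert 875: h=8, slot 8 empty → index 8.
Table: [_, 35, 749, _, _, _, _, _, 875, _, _, 827, _, 183, _, _, _]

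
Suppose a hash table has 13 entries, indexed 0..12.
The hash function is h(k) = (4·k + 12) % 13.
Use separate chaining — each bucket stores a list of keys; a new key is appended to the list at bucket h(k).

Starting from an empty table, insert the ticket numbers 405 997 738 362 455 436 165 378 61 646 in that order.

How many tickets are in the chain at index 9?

4

Insert 405: h=7, bucket 7 empty -> new chain.
Insert 997: h=9, bucket 9 empty -> new chain.
Insert 738: h=0, bucket 0 empty -> new chain.
Insert 362: h=4, bucket 4 empty -> new chain.
Insert 455: h=12, bucket 12 empty -> new chain.
Insert 436: h=1, bucket 1 empty -> new chain.
Insert 165: h=9, bucket 9 nonempty -> append to chain.
Insert 378: h=3, bucket 3 empty -> new chain.
Insert 61: h=9, bucket 9 nonempty -> append to chain.
Insert 646: h=9, bucket 9 nonempty -> append to chain.
Final buckets:
0: 738
1: 436
2: -
3: 378
4: 362
5: -
6: -
7: 405
8: -
9: 997 -> 165 -> 61 -> 646
10: -
11: -
12: 455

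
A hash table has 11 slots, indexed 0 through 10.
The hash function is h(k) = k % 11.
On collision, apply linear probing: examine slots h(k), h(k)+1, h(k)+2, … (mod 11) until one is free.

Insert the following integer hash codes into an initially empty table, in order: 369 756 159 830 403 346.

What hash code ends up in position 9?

403

369: h=6 → slot 6
756: h=8 → slot 8
159: h=5 → slot 5
830: h=5, probe 5,6,7 → slot 7
403: h=7, probe 7,8,9 → slot 9
346: h=5, probe 5,6,7,8,9,10 → slot 10
Table: [-, -, -, -, -, 159, 369, 830, 756, 403, 346]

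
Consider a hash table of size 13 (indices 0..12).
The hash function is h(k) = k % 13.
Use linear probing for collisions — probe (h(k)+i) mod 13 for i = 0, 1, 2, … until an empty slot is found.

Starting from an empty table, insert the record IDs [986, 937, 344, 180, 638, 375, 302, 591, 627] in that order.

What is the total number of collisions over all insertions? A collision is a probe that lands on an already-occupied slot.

Insert 986: h=11, slot 11 empty → index 11.
Insert 937: h=1, slot 1 empty → index 1.
Insert 344: h=6, slot 6 empty → index 6.
Insert 180: h=11, slot 11 occupied → index 12.
Insert 638: h=1, slot 1 occupied → index 2.
Insert 375: h=11, slots 11,12 occupied → index 0.
Insert 302: h=3, slot 3 empty → index 3.
Insert 591: h=6, slot 6 occupied → index 7.
Insert 627: h=3, slot 3 occupied → index 4.
Table: [375, 937, 638, 302, 627, _, 344, 591, _, _, _, 986, 180]

6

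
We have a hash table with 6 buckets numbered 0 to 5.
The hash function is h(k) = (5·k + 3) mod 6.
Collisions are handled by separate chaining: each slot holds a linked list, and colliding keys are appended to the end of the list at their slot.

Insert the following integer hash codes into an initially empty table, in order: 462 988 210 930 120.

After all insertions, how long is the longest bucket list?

Insert 462: h=3, bucket 3 empty → new chain.
Insert 988: h=5, bucket 5 empty → new chain.
Insert 210: h=3, bucket 3 nonempty → append to chain.
Insert 930: h=3, bucket 3 nonempty → append to chain.
Insert 120: h=3, bucket 3 nonempty → append to chain.
Final buckets:
0: _
1: _
2: _
3: 462 -> 210 -> 930 -> 120
4: _
5: 988

4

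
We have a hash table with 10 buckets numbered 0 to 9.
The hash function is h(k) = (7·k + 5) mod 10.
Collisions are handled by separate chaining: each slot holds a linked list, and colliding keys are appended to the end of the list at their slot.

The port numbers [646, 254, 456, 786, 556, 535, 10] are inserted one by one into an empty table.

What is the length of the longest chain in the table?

Insert 646: h=7, bucket 7 empty -> new chain.
Insert 254: h=3, bucket 3 empty -> new chain.
Insert 456: h=7, bucket 7 nonempty -> append to chain.
Insert 786: h=7, bucket 7 nonempty -> append to chain.
Insert 556: h=7, bucket 7 nonempty -> append to chain.
Insert 535: h=0, bucket 0 empty -> new chain.
Insert 10: h=5, bucket 5 empty -> new chain.
Final buckets:
0: 535
1: —
2: —
3: 254
4: —
5: 10
6: —
7: 646 -> 456 -> 786 -> 556
8: —
9: —

4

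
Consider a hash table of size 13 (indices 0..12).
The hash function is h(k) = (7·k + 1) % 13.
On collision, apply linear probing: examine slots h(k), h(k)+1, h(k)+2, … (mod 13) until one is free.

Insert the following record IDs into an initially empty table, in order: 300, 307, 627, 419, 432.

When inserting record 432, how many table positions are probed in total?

3

300: h=8 -> slot 8
307: h=5 -> slot 5
627: h=9 -> slot 9
419: h=9, probe 9,10 -> slot 10
432: h=9, probe 9,10,11 -> slot 11
Table: [., ., ., ., ., 307, ., ., 300, 627, 419, 432, .]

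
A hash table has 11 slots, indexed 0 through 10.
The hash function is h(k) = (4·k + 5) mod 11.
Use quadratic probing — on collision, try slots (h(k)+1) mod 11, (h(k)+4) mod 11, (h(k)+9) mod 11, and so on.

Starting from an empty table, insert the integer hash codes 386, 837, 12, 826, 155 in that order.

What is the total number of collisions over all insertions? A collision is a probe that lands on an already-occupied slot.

10

386: h=9 => slot 9
837: h=9, probe 9,10 => slot 10
12: h=9, probe 9,10,2 => slot 2
826: h=9, probe 9,10,2,7 => slot 7
155: h=9, probe 9,10,2,7,3 => slot 3
Table: [∅, ∅, 12, 155, ∅, ∅, ∅, 826, ∅, 386, 837]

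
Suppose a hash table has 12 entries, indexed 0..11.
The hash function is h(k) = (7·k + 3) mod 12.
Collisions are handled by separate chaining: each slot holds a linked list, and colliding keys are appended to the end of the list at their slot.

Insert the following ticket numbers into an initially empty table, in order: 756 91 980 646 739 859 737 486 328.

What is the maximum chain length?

3

Insert 756: h=3, bucket 3 empty -> new chain.
Insert 91: h=4, bucket 4 empty -> new chain.
Insert 980: h=11, bucket 11 empty -> new chain.
Insert 646: h=1, bucket 1 empty -> new chain.
Insert 739: h=4, bucket 4 nonempty -> append to chain.
Insert 859: h=4, bucket 4 nonempty -> append to chain.
Insert 737: h=2, bucket 2 empty -> new chain.
Insert 486: h=9, bucket 9 empty -> new chain.
Insert 328: h=7, bucket 7 empty -> new chain.
Final buckets:
0: -
1: 646
2: 737
3: 756
4: 91 -> 739 -> 859
5: -
6: -
7: 328
8: -
9: 486
10: -
11: 980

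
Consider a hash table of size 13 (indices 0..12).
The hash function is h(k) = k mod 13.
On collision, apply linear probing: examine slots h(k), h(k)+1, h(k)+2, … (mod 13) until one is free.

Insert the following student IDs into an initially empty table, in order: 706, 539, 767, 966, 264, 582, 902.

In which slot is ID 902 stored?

Insert 706: h=4, slot 4 empty → index 4.
Insert 539: h=6, slot 6 empty → index 6.
Insert 767: h=0, slot 0 empty → index 0.
Insert 966: h=4, slot 4 occupied → index 5.
Insert 264: h=4, slots 4,5,6 occupied → index 7.
Insert 582: h=10, slot 10 empty → index 10.
Insert 902: h=5, slots 5,6,7 occupied → index 8.
Table: [767, ∅, ∅, ∅, 706, 966, 539, 264, 902, ∅, 582, ∅, ∅]

8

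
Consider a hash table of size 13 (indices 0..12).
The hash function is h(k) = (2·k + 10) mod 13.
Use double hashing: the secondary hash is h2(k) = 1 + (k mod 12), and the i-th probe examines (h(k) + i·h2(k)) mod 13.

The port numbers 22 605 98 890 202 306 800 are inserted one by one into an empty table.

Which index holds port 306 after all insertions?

5

22 hashes to 2; slot 2 is free → place at 2.
605 hashes to 11; slot 11 is free → place at 11.
98 hashes to 11, h2=3; 11 taken → place at 1.
890 hashes to 9; slot 9 is free → place at 9.
202 hashes to 11, h2=11; 11,9 taken → place at 7.
306 hashes to 11, h2=7; 11 taken → place at 5.
800 hashes to 11, h2=9; 11,7 taken → place at 3.
Table: [., 98, 22, 800, ., 306, ., 202, ., 890, ., 605, .]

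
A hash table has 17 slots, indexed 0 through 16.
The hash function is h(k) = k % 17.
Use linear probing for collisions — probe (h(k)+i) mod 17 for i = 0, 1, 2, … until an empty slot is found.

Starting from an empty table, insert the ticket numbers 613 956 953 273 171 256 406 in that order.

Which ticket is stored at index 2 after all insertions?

953

613: h=1 → slot 1
956: h=4 → slot 4
953: h=1, probe 1,2 → slot 2
273: h=1, probe 1,2,3 → slot 3
171: h=1, probe 1,2,3,4,5 → slot 5
256: h=1, probe 1,2,3,4,5,6 → slot 6
406: h=15 → slot 15
Table: [_, 613, 953, 273, 956, 171, 256, _, _, _, _, _, _, _, _, 406, _]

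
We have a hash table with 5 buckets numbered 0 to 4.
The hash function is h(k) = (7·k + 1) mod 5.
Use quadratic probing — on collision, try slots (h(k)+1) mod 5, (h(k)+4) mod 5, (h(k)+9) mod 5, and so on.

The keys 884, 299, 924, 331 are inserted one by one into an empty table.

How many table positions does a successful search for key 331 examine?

3

884: h=4 => slot 4
299: h=4, probe 4,0 => slot 0
924: h=4, probe 4,0,3 => slot 3
331: h=3, probe 3,4,2 => slot 2
Table: [299, —, 331, 924, 884]
Lookup 331: h=3, probe 3,4,2 → found at 2.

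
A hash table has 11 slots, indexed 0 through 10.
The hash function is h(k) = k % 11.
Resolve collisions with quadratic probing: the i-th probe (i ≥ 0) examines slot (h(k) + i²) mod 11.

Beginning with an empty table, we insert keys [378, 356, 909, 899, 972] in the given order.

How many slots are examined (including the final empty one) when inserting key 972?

4

Insert 378: h=4, slot 4 empty → index 4.
Insert 356: h=4, slot 4 occupied → index 5.
Insert 909: h=7, slot 7 empty → index 7.
Insert 899: h=8, slot 8 empty → index 8.
Insert 972: h=4, slots 4,5,8 occupied → index 2.
Table: [-, -, 972, -, 378, 356, -, 909, 899, -, -]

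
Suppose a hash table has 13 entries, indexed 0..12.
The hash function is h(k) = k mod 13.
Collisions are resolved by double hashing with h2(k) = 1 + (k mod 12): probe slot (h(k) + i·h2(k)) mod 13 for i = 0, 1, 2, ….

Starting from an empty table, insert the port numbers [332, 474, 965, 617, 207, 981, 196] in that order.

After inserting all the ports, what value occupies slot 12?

617

Insert 332: h=7, slot 7 empty => index 7.
Insert 474: h=6, slot 6 empty => index 6.
Insert 965: h=3, slot 3 empty => index 3.
Insert 617: h=6, h2=6, slot 6 occupied => index 12.
Insert 207: h=12, h2=4, slots 12,3,7 occupied => index 11.
Insert 981: h=6, h2=10, slots 6,3 occupied => index 0.
Insert 196: h=1, slot 1 empty => index 1.
Table: [981, 196, ., 965, ., ., 474, 332, ., ., ., 207, 617]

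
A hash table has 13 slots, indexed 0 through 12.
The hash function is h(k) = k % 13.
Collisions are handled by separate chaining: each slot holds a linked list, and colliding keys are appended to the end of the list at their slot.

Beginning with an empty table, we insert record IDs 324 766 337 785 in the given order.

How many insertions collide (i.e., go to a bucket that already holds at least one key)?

Insert 324: h=12, bucket 12 empty -> new chain.
Insert 766: h=12, bucket 12 nonempty -> append to chain.
Insert 337: h=12, bucket 12 nonempty -> append to chain.
Insert 785: h=5, bucket 5 empty -> new chain.
Final buckets:
0: _
1: _
2: _
3: _
4: _
5: 785
6: _
7: _
8: _
9: _
10: _
11: _
12: 324 -> 766 -> 337

2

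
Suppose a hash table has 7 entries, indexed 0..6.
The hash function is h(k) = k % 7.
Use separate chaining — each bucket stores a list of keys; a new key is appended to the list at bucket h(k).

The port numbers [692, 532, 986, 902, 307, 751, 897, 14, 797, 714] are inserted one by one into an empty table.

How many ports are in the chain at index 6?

692 → bucket 6
532 → bucket 0
986 → bucket 6 (collision)
902 → bucket 6 (collision)
307 → bucket 6 (collision)
751 → bucket 2
897 → bucket 1
14 → bucket 0 (collision)
797 → bucket 6 (collision)
714 → bucket 0 (collision)
Final buckets:
0: 532 -> 14 -> 714
1: 897
2: 751
3: —
4: —
5: —
6: 692 -> 986 -> 902 -> 307 -> 797

5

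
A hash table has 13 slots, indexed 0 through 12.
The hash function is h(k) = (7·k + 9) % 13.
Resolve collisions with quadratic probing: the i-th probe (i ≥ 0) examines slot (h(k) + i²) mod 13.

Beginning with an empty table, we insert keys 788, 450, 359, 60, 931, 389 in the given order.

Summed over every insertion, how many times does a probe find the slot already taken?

10

Insert 788: h=0, slot 0 empty → index 0.
Insert 450: h=0, slot 0 occupied → index 1.
Insert 359: h=0, slots 0,1 occupied → index 4.
Insert 60: h=0, slots 0,1,4 occupied → index 9.
Insert 931: h=0, slots 0,1,4,9 occupied → index 3.
Insert 389: h=2, slot 2 empty → index 2.
Table: [788, 450, 389, 931, 359, -, -, -, -, 60, -, -, -]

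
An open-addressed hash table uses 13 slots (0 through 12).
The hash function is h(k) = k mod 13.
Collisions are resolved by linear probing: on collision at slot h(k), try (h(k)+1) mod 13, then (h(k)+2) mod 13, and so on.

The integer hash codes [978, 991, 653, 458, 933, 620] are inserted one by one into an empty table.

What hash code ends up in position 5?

653

978 hashes to 3; slot 3 is free → place at 3.
991 hashes to 3; 3 taken → place at 4.
653 hashes to 3; 3,4 taken → place at 5.
458 hashes to 3; 3,4,5 taken → place at 6.
933 hashes to 10; slot 10 is free → place at 10.
620 hashes to 9; slot 9 is free → place at 9.
Table: [-, -, -, 978, 991, 653, 458, -, -, 620, 933, -, -]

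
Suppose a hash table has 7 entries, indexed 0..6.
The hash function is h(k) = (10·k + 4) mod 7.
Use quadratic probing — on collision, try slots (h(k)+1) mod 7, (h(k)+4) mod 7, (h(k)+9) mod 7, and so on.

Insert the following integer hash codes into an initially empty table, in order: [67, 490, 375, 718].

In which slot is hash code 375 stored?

Insert 67: h=2, slot 2 empty => index 2.
Insert 490: h=4, slot 4 empty => index 4.
Insert 375: h=2, slot 2 occupied => index 3.
Insert 718: h=2, slots 2,3 occupied => index 6.
Table: [-, -, 67, 375, 490, -, 718]

3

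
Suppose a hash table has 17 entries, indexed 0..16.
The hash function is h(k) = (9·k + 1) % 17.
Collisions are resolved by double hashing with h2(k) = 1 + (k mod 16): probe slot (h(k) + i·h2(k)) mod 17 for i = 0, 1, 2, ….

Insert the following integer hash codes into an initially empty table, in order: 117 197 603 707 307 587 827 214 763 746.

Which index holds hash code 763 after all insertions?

Insert 117: h=0, slot 0 empty -> index 0.
Insert 197: h=6, slot 6 empty -> index 6.
Insert 603: h=5, slot 5 empty -> index 5.
Insert 707: h=6, h2=4, slot 6 occupied -> index 10.
Insert 307: h=10, h2=4, slot 10 occupied -> index 14.
Insert 587: h=14, h2=12, slot 14 occupied -> index 9.
Insert 827: h=15, slot 15 empty -> index 15.
Insert 214: h=6, h2=7, slot 6 occupied -> index 13.
Insert 763: h=0, h2=12, slot 0 occupied -> index 12.
Insert 746: h=0, h2=11, slot 0 occupied -> index 11.
Table: [117, -, -, -, -, 603, 197, -, -, 587, 707, 746, 763, 214, 307, 827, -]

12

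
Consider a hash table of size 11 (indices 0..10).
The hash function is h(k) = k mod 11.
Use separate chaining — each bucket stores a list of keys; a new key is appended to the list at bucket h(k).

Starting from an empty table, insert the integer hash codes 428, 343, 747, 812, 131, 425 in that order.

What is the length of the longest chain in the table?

3

Insert 428: h=10, bucket 10 empty -> new chain.
Insert 343: h=2, bucket 2 empty -> new chain.
Insert 747: h=10, bucket 10 nonempty -> append to chain.
Insert 812: h=9, bucket 9 empty -> new chain.
Insert 131: h=10, bucket 10 nonempty -> append to chain.
Insert 425: h=7, bucket 7 empty -> new chain.
Final buckets:
0: _
1: _
2: 343
3: _
4: _
5: _
6: _
7: 425
8: _
9: 812
10: 428 -> 747 -> 131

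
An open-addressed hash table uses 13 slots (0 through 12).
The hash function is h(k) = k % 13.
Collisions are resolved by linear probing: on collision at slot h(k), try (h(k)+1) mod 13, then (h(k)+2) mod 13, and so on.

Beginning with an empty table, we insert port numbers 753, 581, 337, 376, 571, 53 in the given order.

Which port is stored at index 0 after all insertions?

337

753: h=12 -> slot 12
581: h=9 -> slot 9
337: h=12, probe 12,0 -> slot 0
376: h=12, probe 12,0,1 -> slot 1
571: h=12, probe 12,0,1,2 -> slot 2
53: h=1, probe 1,2,3 -> slot 3
Table: [337, 376, 571, 53, —, —, —, —, —, 581, —, —, 753]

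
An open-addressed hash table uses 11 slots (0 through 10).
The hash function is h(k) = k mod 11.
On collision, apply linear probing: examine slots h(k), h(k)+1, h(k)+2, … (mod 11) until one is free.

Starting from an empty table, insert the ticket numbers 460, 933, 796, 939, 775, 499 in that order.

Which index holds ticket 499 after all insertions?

460 hashes to 9; slot 9 is free => place at 9.
933 hashes to 9; 9 taken => place at 10.
796 hashes to 4; slot 4 is free => place at 4.
939 hashes to 4; 4 taken => place at 5.
775 hashes to 5; 5 taken => place at 6.
499 hashes to 4; 4,5,6 taken => place at 7.
Table: [∅, ∅, ∅, ∅, 796, 939, 775, 499, ∅, 460, 933]

7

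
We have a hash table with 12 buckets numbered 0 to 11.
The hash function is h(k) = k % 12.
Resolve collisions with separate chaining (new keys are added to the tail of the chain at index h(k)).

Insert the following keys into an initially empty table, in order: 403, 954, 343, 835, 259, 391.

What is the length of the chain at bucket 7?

403 -> bucket 7
954 -> bucket 6
343 -> bucket 7 (collision)
835 -> bucket 7 (collision)
259 -> bucket 7 (collision)
391 -> bucket 7 (collision)
Final buckets:
0: —
1: —
2: —
3: —
4: —
5: —
6: 954
7: 403 -> 343 -> 835 -> 259 -> 391
8: —
9: —
10: —
11: —

5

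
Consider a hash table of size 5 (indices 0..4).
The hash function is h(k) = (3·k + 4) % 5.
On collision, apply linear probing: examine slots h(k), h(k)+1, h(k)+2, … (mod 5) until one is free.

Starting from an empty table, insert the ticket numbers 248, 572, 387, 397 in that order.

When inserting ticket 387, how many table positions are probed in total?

248 hashes to 3; slot 3 is free → place at 3.
572 hashes to 0; slot 0 is free → place at 0.
387 hashes to 0; 0 taken → place at 1.
397 hashes to 0; 0,1 taken → place at 2.
Table: [572, 387, 397, 248, —]

2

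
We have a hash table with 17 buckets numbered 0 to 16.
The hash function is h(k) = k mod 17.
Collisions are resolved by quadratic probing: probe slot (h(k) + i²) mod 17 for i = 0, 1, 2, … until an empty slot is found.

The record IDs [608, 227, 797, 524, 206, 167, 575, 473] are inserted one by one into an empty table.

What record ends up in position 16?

Insert 608: h=13, slot 13 empty → index 13.
Insert 227: h=6, slot 6 empty → index 6.
Insert 797: h=15, slot 15 empty → index 15.
Insert 524: h=14, slot 14 empty → index 14.
Insert 206: h=2, slot 2 empty → index 2.
Insert 167: h=14, slots 14,15 occupied → index 1.
Insert 575: h=14, slots 14,15,1,6,13 occupied → index 5.
Insert 473: h=14, slots 14,15,1,6,13,5 occupied → index 16.
Table: [∅, 167, 206, ∅, ∅, 575, 227, ∅, ∅, ∅, ∅, ∅, ∅, 608, 524, 797, 473]

473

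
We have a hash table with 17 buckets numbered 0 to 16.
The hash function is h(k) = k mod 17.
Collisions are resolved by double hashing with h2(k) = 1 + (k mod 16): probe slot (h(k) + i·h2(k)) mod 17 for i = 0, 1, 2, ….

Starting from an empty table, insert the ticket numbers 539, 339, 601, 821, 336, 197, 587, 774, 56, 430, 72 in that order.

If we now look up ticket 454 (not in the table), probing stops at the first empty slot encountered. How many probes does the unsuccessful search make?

2

539 hashes to 12; slot 12 is free -> place at 12.
339 hashes to 16; slot 16 is free -> place at 16.
601 hashes to 6; slot 6 is free -> place at 6.
821 hashes to 5; slot 5 is free -> place at 5.
336 hashes to 13; slot 13 is free -> place at 13.
197 hashes to 10; slot 10 is free -> place at 10.
587 hashes to 9; slot 9 is free -> place at 9.
774 hashes to 9, h2=7; 9,16,6,13 taken -> place at 3.
56 hashes to 5, h2=9; 5 taken -> place at 14.
430 hashes to 5, h2=15; 5,3 taken -> place at 1.
72 hashes to 4; slot 4 is free -> place at 4.
Table: [—, 430, —, 774, 72, 821, 601, —, —, 587, 197, —, 539, 336, 56, —, 339]
Lookup 454: h=12, h2=7, probe 12,2 → slot 2 empty, not found.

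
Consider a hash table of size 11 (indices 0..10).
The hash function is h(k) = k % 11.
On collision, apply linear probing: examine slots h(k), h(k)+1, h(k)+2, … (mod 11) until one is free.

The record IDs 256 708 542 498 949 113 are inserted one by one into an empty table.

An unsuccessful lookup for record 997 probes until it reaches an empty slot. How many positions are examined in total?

256 hashes to 3; slot 3 is free -> place at 3.
708 hashes to 4; slot 4 is free -> place at 4.
542 hashes to 3; 3,4 taken -> place at 5.
498 hashes to 3; 3,4,5 taken -> place at 6.
949 hashes to 3; 3,4,5,6 taken -> place at 7.
113 hashes to 3; 3,4,5,6,7 taken -> place at 8.
Table: [—, —, —, 256, 708, 542, 498, 949, 113, —, —]
Lookup 997: h=7, probe 7,8,9 → slot 9 empty, not found.

3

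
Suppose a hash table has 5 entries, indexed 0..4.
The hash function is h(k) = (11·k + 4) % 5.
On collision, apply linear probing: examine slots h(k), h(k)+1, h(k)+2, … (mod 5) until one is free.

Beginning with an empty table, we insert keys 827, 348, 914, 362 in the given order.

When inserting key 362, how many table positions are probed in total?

827 hashes to 1; slot 1 is free -> place at 1.
348 hashes to 2; slot 2 is free -> place at 2.
914 hashes to 3; slot 3 is free -> place at 3.
362 hashes to 1; 1,2,3 taken -> place at 4.
Table: [_, 827, 348, 914, 362]

4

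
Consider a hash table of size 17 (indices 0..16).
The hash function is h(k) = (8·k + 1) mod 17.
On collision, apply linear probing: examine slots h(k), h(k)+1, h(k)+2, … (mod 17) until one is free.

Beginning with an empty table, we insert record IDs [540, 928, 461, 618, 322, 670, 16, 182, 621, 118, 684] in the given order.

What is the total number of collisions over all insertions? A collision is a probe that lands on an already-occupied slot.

5

Insert 540: h=3, slot 3 empty => index 3.
Insert 928: h=13, slot 13 empty => index 13.
Insert 461: h=0, slot 0 empty => index 0.
Insert 618: h=15, slot 15 empty => index 15.
Insert 322: h=10, slot 10 empty => index 10.
Insert 670: h=6, slot 6 empty => index 6.
Insert 16: h=10, slot 10 occupied => index 11.
Insert 182: h=12, slot 12 empty => index 12.
Insert 621: h=5, slot 5 empty => index 5.
Insert 118: h=10, slots 10,11,12,13 occupied => index 14.
Insert 684: h=16, slot 16 empty => index 16.
Table: [461, -, -, 540, -, 621, 670, -, -, -, 322, 16, 182, 928, 118, 618, 684]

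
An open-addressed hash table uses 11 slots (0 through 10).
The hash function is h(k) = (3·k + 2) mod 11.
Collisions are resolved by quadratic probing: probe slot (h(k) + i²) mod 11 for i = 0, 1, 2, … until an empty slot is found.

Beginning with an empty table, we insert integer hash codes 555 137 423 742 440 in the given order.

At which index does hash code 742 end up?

Insert 555: h=6, slot 6 empty -> index 6.
Insert 137: h=6, slot 6 occupied -> index 7.
Insert 423: h=6, slots 6,7 occupied -> index 10.
Insert 742: h=6, slots 6,7,10 occupied -> index 4.
Insert 440: h=2, slot 2 empty -> index 2.
Table: [-, -, 440, -, 742, -, 555, 137, -, -, 423]

4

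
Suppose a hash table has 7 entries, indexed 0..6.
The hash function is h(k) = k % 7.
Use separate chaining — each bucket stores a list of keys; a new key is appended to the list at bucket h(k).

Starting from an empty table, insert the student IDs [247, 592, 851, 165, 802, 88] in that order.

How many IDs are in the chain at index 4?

5

Insert 247: h=2, bucket 2 empty -> new chain.
Insert 592: h=4, bucket 4 empty -> new chain.
Insert 851: h=4, bucket 4 nonempty -> append to chain.
Insert 165: h=4, bucket 4 nonempty -> append to chain.
Insert 802: h=4, bucket 4 nonempty -> append to chain.
Insert 88: h=4, bucket 4 nonempty -> append to chain.
Final buckets:
0: _
1: _
2: 247
3: _
4: 592 -> 851 -> 165 -> 802 -> 88
5: _
6: _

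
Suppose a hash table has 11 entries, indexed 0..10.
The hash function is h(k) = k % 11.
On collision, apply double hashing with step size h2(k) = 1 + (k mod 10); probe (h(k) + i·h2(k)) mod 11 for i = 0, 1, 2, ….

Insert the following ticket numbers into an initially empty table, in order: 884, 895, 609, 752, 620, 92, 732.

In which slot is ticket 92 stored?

2

884 hashes to 4; slot 4 is free → place at 4.
895 hashes to 4, h2=6; 4 taken → place at 10.
609 hashes to 4, h2=10; 4 taken → place at 3.
752 hashes to 4, h2=3; 4 taken → place at 7.
620 hashes to 4, h2=1; 4 taken → place at 5.
92 hashes to 4, h2=3; 4,7,10 taken → place at 2.
732 hashes to 6; slot 6 is free → place at 6.
Table: [_, _, 92, 609, 884, 620, 732, 752, _, _, 895]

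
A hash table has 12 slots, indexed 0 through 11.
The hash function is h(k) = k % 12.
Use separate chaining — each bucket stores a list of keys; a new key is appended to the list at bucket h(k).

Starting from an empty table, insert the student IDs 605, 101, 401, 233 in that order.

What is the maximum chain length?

605 → bucket 5
101 → bucket 5 (collision)
401 → bucket 5 (collision)
233 → bucket 5 (collision)
Final buckets:
0: ∅
1: ∅
2: ∅
3: ∅
4: ∅
5: 605 -> 101 -> 401 -> 233
6: ∅
7: ∅
8: ∅
9: ∅
10: ∅
11: ∅

4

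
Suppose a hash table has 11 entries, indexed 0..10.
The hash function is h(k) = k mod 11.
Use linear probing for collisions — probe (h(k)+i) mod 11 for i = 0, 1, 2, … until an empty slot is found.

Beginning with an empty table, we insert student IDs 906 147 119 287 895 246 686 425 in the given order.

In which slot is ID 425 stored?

906 hashes to 4; slot 4 is free → place at 4.
147 hashes to 4; 4 taken → place at 5.
119 hashes to 9; slot 9 is free → place at 9.
287 hashes to 1; slot 1 is free → place at 1.
895 hashes to 4; 4,5 taken → place at 6.
246 hashes to 4; 4,5,6 taken → place at 7.
686 hashes to 4; 4,5,6,7 taken → place at 8.
425 hashes to 7; 7,8,9 taken → place at 10.
Table: [∅, 287, ∅, ∅, 906, 147, 895, 246, 686, 119, 425]

10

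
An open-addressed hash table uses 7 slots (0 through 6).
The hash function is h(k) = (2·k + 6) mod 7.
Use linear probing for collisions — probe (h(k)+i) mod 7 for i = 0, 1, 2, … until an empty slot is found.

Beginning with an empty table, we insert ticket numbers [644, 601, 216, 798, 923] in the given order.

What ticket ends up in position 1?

923

644: h=6 => slot 6
601: h=4 => slot 4
216: h=4, probe 4,5 => slot 5
798: h=6, probe 6,0 => slot 0
923: h=4, probe 4,5,6,0,1 => slot 1
Table: [798, 923, -, -, 601, 216, 644]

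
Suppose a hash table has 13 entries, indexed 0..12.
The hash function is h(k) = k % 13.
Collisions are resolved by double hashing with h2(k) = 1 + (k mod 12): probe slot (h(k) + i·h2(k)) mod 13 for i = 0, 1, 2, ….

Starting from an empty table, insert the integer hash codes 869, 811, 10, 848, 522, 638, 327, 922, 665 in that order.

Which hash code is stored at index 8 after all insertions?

869: h=11 -> slot 11
811: h=5 -> slot 5
10: h=10 -> slot 10
848: h=3 -> slot 3
522: h=2 -> slot 2
638: h=1 -> slot 1
327: h=2, h2=4, probe 2,6 -> slot 6
922: h=12 -> slot 12
665: h=2, h2=6, probe 2,8 -> slot 8
Table: [., 638, 522, 848, ., 811, 327, ., 665, ., 10, 869, 922]

665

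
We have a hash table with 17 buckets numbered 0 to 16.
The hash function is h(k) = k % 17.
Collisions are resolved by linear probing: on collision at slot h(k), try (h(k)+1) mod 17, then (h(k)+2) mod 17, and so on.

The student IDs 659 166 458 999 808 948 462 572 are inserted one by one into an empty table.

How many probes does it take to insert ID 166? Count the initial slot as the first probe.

2

Insert 659: h=13, slot 13 empty → index 13.
Insert 166: h=13, slot 13 occupied → index 14.
Insert 458: h=16, slot 16 empty → index 16.
Insert 999: h=13, slots 13,14 occupied → index 15.
Insert 808: h=9, slot 9 empty → index 9.
Insert 948: h=13, slots 13,14,15,16 occupied → index 0.
Insert 462: h=3, slot 3 empty → index 3.
Insert 572: h=11, slot 11 empty → index 11.
Table: [948, ., ., 462, ., ., ., ., ., 808, ., 572, ., 659, 166, 999, 458]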